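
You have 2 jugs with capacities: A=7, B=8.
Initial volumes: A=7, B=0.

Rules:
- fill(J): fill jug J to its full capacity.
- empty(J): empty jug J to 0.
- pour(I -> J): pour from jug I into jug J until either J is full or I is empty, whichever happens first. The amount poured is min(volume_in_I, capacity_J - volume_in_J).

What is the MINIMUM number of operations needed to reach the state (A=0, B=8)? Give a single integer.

Answer: 2

Derivation:
BFS from (A=7, B=0). One shortest path:
  1. empty(A) -> (A=0 B=0)
  2. fill(B) -> (A=0 B=8)
Reached target in 2 moves.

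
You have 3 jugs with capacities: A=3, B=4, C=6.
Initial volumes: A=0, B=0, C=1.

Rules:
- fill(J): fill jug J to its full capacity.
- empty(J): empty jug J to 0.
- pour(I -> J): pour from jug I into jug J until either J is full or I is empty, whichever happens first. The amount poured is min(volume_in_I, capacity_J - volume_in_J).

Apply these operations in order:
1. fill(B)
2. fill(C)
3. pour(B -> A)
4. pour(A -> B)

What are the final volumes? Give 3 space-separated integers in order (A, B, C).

Answer: 0 4 6

Derivation:
Step 1: fill(B) -> (A=0 B=4 C=1)
Step 2: fill(C) -> (A=0 B=4 C=6)
Step 3: pour(B -> A) -> (A=3 B=1 C=6)
Step 4: pour(A -> B) -> (A=0 B=4 C=6)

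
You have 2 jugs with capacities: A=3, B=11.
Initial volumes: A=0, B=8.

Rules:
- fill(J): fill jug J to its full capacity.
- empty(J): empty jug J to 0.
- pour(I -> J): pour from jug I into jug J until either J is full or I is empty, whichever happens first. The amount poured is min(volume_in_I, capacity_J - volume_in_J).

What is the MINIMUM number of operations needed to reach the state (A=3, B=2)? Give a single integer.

Answer: 3

Derivation:
BFS from (A=0, B=8). One shortest path:
  1. pour(B -> A) -> (A=3 B=5)
  2. empty(A) -> (A=0 B=5)
  3. pour(B -> A) -> (A=3 B=2)
Reached target in 3 moves.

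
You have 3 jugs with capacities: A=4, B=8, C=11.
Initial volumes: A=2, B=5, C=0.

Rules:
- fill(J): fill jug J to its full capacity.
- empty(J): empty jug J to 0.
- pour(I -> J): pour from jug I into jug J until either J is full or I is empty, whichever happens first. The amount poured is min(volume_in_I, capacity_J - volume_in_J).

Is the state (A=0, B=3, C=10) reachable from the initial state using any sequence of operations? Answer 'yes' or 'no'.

BFS from (A=2, B=5, C=0):
  1. empty(B) -> (A=2 B=0 C=0)
  2. fill(C) -> (A=2 B=0 C=11)
  3. pour(C -> B) -> (A=2 B=8 C=3)
  4. empty(B) -> (A=2 B=0 C=3)
  5. pour(A -> B) -> (A=0 B=2 C=3)
  6. pour(C -> A) -> (A=3 B=2 C=0)
  7. pour(B -> C) -> (A=3 B=0 C=2)
  8. fill(B) -> (A=3 B=8 C=2)
  9. pour(B -> C) -> (A=3 B=0 C=10)
  10. pour(A -> B) -> (A=0 B=3 C=10)
Target reached → yes.

Answer: yes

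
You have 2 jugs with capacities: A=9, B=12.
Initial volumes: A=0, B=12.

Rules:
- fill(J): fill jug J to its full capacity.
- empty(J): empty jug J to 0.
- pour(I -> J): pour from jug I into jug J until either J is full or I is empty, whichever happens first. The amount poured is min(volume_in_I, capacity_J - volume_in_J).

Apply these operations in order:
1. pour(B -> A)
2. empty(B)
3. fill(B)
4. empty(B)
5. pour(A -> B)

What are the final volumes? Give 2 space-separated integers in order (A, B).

Answer: 0 9

Derivation:
Step 1: pour(B -> A) -> (A=9 B=3)
Step 2: empty(B) -> (A=9 B=0)
Step 3: fill(B) -> (A=9 B=12)
Step 4: empty(B) -> (A=9 B=0)
Step 5: pour(A -> B) -> (A=0 B=9)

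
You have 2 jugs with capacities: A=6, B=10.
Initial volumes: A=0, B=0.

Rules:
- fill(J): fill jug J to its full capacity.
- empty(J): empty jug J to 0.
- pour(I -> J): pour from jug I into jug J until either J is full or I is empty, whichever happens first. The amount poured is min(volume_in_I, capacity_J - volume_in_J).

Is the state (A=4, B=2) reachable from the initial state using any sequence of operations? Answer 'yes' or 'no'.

Answer: no

Derivation:
BFS explored all 16 reachable states.
Reachable set includes: (0,0), (0,2), (0,4), (0,6), (0,8), (0,10), (2,0), (2,10), (4,0), (4,10), (6,0), (6,2) ...
Target (A=4, B=2) not in reachable set → no.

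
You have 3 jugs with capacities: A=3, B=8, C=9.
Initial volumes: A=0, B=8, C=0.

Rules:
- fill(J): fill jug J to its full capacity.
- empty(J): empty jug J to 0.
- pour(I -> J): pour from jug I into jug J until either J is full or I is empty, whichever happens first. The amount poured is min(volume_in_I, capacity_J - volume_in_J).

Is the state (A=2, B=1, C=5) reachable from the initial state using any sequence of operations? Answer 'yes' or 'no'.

Answer: no

Derivation:
BFS explored all 248 reachable states.
Reachable set includes: (0,0,0), (0,0,1), (0,0,2), (0,0,3), (0,0,4), (0,0,5), (0,0,6), (0,0,7), (0,0,8), (0,0,9), (0,1,0), (0,1,1) ...
Target (A=2, B=1, C=5) not in reachable set → no.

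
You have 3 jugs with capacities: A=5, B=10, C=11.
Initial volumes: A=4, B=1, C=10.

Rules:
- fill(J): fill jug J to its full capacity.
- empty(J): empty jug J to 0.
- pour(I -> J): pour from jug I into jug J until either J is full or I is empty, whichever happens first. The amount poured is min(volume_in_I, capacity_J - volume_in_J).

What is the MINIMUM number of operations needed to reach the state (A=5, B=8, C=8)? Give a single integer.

BFS from (A=4, B=1, C=10). One shortest path:
  1. pour(A -> C) -> (A=3 B=1 C=11)
  2. pour(C -> B) -> (A=3 B=10 C=2)
  3. pour(B -> A) -> (A=5 B=8 C=2)
  4. empty(A) -> (A=0 B=8 C=2)
  5. pour(C -> A) -> (A=2 B=8 C=0)
  6. fill(C) -> (A=2 B=8 C=11)
  7. pour(C -> A) -> (A=5 B=8 C=8)
Reached target in 7 moves.

Answer: 7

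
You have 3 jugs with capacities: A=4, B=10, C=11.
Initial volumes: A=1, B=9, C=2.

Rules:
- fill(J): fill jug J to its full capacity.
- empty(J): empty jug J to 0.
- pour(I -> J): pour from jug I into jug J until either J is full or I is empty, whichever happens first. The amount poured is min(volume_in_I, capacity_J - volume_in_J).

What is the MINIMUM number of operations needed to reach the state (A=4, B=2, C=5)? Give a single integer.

BFS from (A=1, B=9, C=2). One shortest path:
  1. empty(A) -> (A=0 B=9 C=2)
  2. pour(C -> A) -> (A=2 B=9 C=0)
  3. pour(B -> C) -> (A=2 B=0 C=9)
  4. pour(A -> B) -> (A=0 B=2 C=9)
  5. pour(C -> A) -> (A=4 B=2 C=5)
Reached target in 5 moves.

Answer: 5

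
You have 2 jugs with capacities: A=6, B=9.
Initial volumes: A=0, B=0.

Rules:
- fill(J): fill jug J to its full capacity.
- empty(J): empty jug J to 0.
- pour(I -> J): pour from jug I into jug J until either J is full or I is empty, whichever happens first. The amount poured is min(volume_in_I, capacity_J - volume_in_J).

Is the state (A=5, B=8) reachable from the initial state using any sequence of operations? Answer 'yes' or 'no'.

Answer: no

Derivation:
BFS explored all 10 reachable states.
Reachable set includes: (0,0), (0,3), (0,6), (0,9), (3,0), (3,9), (6,0), (6,3), (6,6), (6,9)
Target (A=5, B=8) not in reachable set → no.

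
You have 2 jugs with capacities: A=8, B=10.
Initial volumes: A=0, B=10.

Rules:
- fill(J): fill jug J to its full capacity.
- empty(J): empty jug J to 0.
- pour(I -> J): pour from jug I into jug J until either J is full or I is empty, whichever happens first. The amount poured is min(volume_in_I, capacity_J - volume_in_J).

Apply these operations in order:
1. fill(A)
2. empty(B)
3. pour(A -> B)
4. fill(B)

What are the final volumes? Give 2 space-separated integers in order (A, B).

Answer: 0 10

Derivation:
Step 1: fill(A) -> (A=8 B=10)
Step 2: empty(B) -> (A=8 B=0)
Step 3: pour(A -> B) -> (A=0 B=8)
Step 4: fill(B) -> (A=0 B=10)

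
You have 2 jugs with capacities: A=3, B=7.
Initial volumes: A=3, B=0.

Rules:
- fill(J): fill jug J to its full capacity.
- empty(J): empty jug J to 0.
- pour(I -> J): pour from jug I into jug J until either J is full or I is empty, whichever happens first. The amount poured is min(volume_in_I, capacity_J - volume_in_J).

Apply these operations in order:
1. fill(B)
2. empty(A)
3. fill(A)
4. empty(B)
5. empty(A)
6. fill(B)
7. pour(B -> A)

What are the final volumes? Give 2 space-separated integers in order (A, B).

Answer: 3 4

Derivation:
Step 1: fill(B) -> (A=3 B=7)
Step 2: empty(A) -> (A=0 B=7)
Step 3: fill(A) -> (A=3 B=7)
Step 4: empty(B) -> (A=3 B=0)
Step 5: empty(A) -> (A=0 B=0)
Step 6: fill(B) -> (A=0 B=7)
Step 7: pour(B -> A) -> (A=3 B=4)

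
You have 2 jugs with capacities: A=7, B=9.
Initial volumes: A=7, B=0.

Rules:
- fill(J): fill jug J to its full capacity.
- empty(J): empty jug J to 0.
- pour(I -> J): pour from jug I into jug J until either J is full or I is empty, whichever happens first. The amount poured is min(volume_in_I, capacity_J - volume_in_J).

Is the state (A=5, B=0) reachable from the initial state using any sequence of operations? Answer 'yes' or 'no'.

Answer: yes

Derivation:
BFS from (A=7, B=0):
  1. pour(A -> B) -> (A=0 B=7)
  2. fill(A) -> (A=7 B=7)
  3. pour(A -> B) -> (A=5 B=9)
  4. empty(B) -> (A=5 B=0)
Target reached → yes.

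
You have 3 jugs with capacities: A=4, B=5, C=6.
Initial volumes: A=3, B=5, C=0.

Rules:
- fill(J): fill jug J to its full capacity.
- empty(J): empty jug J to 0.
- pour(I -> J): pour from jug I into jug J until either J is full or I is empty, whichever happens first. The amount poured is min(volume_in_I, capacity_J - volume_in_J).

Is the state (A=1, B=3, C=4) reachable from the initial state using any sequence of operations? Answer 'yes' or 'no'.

BFS explored all 150 reachable states.
Reachable set includes: (0,0,0), (0,0,1), (0,0,2), (0,0,3), (0,0,4), (0,0,5), (0,0,6), (0,1,0), (0,1,1), (0,1,2), (0,1,3), (0,1,4) ...
Target (A=1, B=3, C=4) not in reachable set → no.

Answer: no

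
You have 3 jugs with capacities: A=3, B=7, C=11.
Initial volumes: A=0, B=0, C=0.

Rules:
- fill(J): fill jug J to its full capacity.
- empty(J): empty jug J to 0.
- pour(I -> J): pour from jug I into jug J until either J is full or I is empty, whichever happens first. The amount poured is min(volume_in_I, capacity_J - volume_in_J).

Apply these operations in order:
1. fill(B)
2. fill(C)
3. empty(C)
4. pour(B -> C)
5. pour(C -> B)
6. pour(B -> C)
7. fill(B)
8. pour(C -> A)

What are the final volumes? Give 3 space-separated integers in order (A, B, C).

Answer: 3 7 4

Derivation:
Step 1: fill(B) -> (A=0 B=7 C=0)
Step 2: fill(C) -> (A=0 B=7 C=11)
Step 3: empty(C) -> (A=0 B=7 C=0)
Step 4: pour(B -> C) -> (A=0 B=0 C=7)
Step 5: pour(C -> B) -> (A=0 B=7 C=0)
Step 6: pour(B -> C) -> (A=0 B=0 C=7)
Step 7: fill(B) -> (A=0 B=7 C=7)
Step 8: pour(C -> A) -> (A=3 B=7 C=4)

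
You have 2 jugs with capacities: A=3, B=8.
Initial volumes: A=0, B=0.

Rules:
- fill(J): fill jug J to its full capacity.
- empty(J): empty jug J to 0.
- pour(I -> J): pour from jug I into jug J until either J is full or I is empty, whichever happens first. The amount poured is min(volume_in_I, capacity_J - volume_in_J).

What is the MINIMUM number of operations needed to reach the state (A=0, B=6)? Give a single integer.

Answer: 4

Derivation:
BFS from (A=0, B=0). One shortest path:
  1. fill(A) -> (A=3 B=0)
  2. pour(A -> B) -> (A=0 B=3)
  3. fill(A) -> (A=3 B=3)
  4. pour(A -> B) -> (A=0 B=6)
Reached target in 4 moves.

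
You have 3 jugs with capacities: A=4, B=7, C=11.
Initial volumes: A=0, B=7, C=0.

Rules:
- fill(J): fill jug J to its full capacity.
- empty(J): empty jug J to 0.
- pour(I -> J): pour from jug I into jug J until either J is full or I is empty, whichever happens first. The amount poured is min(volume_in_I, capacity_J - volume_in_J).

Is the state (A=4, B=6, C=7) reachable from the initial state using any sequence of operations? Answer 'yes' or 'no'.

BFS from (A=0, B=7, C=0):
  1. pour(B -> A) -> (A=4 B=3 C=0)
  2. empty(A) -> (A=0 B=3 C=0)
  3. pour(B -> A) -> (A=3 B=0 C=0)
  4. fill(B) -> (A=3 B=7 C=0)
  5. pour(B -> C) -> (A=3 B=0 C=7)
  6. fill(B) -> (A=3 B=7 C=7)
  7. pour(B -> A) -> (A=4 B=6 C=7)
Target reached → yes.

Answer: yes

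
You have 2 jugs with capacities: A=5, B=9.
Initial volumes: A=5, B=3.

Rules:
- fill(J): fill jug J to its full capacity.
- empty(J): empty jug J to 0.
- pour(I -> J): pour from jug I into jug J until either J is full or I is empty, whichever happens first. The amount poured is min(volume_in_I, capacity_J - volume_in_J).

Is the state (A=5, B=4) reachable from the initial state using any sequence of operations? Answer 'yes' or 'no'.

BFS from (A=5, B=3):
  1. empty(A) -> (A=0 B=3)
  2. fill(B) -> (A=0 B=9)
  3. pour(B -> A) -> (A=5 B=4)
Target reached → yes.

Answer: yes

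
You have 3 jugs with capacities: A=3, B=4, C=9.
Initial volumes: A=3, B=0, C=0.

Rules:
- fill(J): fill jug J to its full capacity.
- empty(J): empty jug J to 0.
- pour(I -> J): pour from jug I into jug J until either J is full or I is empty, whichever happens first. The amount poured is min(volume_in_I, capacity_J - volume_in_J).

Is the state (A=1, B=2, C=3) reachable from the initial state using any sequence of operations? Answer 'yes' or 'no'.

BFS explored all 152 reachable states.
Reachable set includes: (0,0,0), (0,0,1), (0,0,2), (0,0,3), (0,0,4), (0,0,5), (0,0,6), (0,0,7), (0,0,8), (0,0,9), (0,1,0), (0,1,1) ...
Target (A=1, B=2, C=3) not in reachable set → no.

Answer: no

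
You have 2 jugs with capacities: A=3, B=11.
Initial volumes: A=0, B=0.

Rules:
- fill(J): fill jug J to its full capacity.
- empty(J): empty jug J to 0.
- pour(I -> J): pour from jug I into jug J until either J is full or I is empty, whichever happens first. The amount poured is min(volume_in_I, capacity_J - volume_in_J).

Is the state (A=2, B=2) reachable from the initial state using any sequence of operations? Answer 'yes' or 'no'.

Answer: no

Derivation:
BFS explored all 28 reachable states.
Reachable set includes: (0,0), (0,1), (0,2), (0,3), (0,4), (0,5), (0,6), (0,7), (0,8), (0,9), (0,10), (0,11) ...
Target (A=2, B=2) not in reachable set → no.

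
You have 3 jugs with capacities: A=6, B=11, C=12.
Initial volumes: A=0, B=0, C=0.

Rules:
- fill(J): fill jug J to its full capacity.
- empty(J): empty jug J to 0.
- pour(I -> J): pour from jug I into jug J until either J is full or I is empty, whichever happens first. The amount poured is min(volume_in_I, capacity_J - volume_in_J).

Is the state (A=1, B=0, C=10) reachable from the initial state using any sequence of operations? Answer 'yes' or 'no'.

Answer: yes

Derivation:
BFS from (A=0, B=0, C=0):
  1. fill(C) -> (A=0 B=0 C=12)
  2. pour(C -> B) -> (A=0 B=11 C=1)
  3. pour(C -> A) -> (A=1 B=11 C=0)
  4. pour(B -> C) -> (A=1 B=0 C=11)
  5. fill(B) -> (A=1 B=11 C=11)
  6. pour(B -> C) -> (A=1 B=10 C=12)
  7. empty(C) -> (A=1 B=10 C=0)
  8. pour(B -> C) -> (A=1 B=0 C=10)
Target reached → yes.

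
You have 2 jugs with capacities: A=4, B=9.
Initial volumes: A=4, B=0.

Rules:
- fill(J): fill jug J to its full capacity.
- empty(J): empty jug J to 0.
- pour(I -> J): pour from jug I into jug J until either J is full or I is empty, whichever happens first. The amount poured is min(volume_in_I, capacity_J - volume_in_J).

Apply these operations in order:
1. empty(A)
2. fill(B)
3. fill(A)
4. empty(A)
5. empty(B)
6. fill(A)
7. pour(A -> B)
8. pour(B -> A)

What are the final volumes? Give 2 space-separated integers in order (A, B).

Answer: 4 0

Derivation:
Step 1: empty(A) -> (A=0 B=0)
Step 2: fill(B) -> (A=0 B=9)
Step 3: fill(A) -> (A=4 B=9)
Step 4: empty(A) -> (A=0 B=9)
Step 5: empty(B) -> (A=0 B=0)
Step 6: fill(A) -> (A=4 B=0)
Step 7: pour(A -> B) -> (A=0 B=4)
Step 8: pour(B -> A) -> (A=4 B=0)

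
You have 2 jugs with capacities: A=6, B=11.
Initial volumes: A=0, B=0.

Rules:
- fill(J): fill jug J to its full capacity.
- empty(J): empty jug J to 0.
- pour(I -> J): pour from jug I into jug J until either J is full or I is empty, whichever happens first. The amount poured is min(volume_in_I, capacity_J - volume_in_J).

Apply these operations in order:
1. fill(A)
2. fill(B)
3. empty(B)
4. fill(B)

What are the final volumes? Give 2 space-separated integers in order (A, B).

Answer: 6 11

Derivation:
Step 1: fill(A) -> (A=6 B=0)
Step 2: fill(B) -> (A=6 B=11)
Step 3: empty(B) -> (A=6 B=0)
Step 4: fill(B) -> (A=6 B=11)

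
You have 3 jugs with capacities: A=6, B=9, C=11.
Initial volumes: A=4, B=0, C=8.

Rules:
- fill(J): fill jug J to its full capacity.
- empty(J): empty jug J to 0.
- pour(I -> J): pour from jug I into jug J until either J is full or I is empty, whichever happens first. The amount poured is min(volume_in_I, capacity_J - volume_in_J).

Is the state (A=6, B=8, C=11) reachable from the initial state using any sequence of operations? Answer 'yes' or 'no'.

Answer: yes

Derivation:
BFS from (A=4, B=0, C=8):
  1. fill(A) -> (A=6 B=0 C=8)
  2. pour(C -> B) -> (A=6 B=8 C=0)
  3. fill(C) -> (A=6 B=8 C=11)
Target reached → yes.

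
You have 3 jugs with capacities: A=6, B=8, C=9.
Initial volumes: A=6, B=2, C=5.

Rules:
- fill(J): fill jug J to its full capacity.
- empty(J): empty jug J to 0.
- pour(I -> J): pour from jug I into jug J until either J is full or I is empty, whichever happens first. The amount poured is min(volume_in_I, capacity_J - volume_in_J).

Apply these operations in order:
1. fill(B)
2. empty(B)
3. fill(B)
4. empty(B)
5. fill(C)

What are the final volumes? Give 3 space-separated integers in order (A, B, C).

Answer: 6 0 9

Derivation:
Step 1: fill(B) -> (A=6 B=8 C=5)
Step 2: empty(B) -> (A=6 B=0 C=5)
Step 3: fill(B) -> (A=6 B=8 C=5)
Step 4: empty(B) -> (A=6 B=0 C=5)
Step 5: fill(C) -> (A=6 B=0 C=9)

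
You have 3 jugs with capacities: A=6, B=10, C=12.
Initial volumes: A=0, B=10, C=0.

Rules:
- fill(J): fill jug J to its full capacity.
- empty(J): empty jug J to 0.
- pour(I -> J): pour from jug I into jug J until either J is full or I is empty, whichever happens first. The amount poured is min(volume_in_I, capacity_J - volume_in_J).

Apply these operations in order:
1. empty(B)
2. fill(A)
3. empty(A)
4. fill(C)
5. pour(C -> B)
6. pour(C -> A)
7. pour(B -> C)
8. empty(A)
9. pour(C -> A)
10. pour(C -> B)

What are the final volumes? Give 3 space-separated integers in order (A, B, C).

Step 1: empty(B) -> (A=0 B=0 C=0)
Step 2: fill(A) -> (A=6 B=0 C=0)
Step 3: empty(A) -> (A=0 B=0 C=0)
Step 4: fill(C) -> (A=0 B=0 C=12)
Step 5: pour(C -> B) -> (A=0 B=10 C=2)
Step 6: pour(C -> A) -> (A=2 B=10 C=0)
Step 7: pour(B -> C) -> (A=2 B=0 C=10)
Step 8: empty(A) -> (A=0 B=0 C=10)
Step 9: pour(C -> A) -> (A=6 B=0 C=4)
Step 10: pour(C -> B) -> (A=6 B=4 C=0)

Answer: 6 4 0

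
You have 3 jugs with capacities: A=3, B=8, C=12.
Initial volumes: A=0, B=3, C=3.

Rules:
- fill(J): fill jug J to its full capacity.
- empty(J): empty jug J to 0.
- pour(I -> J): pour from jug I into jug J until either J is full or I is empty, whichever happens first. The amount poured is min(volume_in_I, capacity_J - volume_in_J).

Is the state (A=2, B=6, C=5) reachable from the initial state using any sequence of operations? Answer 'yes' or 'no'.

Answer: no

Derivation:
BFS explored all 314 reachable states.
Reachable set includes: (0,0,0), (0,0,1), (0,0,2), (0,0,3), (0,0,4), (0,0,5), (0,0,6), (0,0,7), (0,0,8), (0,0,9), (0,0,10), (0,0,11) ...
Target (A=2, B=6, C=5) not in reachable set → no.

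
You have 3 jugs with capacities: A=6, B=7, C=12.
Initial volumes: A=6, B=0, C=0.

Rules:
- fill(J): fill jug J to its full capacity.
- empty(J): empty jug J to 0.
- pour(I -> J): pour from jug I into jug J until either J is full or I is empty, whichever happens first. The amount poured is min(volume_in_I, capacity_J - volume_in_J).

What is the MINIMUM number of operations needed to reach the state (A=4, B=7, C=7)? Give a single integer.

Answer: 7

Derivation:
BFS from (A=6, B=0, C=0). One shortest path:
  1. fill(C) -> (A=6 B=0 C=12)
  2. pour(C -> B) -> (A=6 B=7 C=5)
  3. empty(B) -> (A=6 B=0 C=5)
  4. pour(C -> B) -> (A=6 B=5 C=0)
  5. pour(A -> B) -> (A=4 B=7 C=0)
  6. pour(B -> C) -> (A=4 B=0 C=7)
  7. fill(B) -> (A=4 B=7 C=7)
Reached target in 7 moves.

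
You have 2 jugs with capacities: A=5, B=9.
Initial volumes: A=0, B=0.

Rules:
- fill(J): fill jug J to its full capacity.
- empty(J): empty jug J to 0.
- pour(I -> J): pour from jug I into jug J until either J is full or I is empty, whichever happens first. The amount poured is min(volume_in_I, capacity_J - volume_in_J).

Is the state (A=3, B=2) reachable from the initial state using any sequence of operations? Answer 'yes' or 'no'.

Answer: no

Derivation:
BFS explored all 28 reachable states.
Reachable set includes: (0,0), (0,1), (0,2), (0,3), (0,4), (0,5), (0,6), (0,7), (0,8), (0,9), (1,0), (1,9) ...
Target (A=3, B=2) not in reachable set → no.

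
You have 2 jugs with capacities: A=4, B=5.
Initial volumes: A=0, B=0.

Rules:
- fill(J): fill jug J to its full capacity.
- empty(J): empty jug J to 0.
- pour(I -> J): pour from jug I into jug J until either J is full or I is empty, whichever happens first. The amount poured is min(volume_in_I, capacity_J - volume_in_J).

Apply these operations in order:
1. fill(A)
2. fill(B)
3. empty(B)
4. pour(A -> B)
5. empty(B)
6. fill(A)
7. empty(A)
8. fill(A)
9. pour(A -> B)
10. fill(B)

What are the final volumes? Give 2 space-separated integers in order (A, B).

Answer: 0 5

Derivation:
Step 1: fill(A) -> (A=4 B=0)
Step 2: fill(B) -> (A=4 B=5)
Step 3: empty(B) -> (A=4 B=0)
Step 4: pour(A -> B) -> (A=0 B=4)
Step 5: empty(B) -> (A=0 B=0)
Step 6: fill(A) -> (A=4 B=0)
Step 7: empty(A) -> (A=0 B=0)
Step 8: fill(A) -> (A=4 B=0)
Step 9: pour(A -> B) -> (A=0 B=4)
Step 10: fill(B) -> (A=0 B=5)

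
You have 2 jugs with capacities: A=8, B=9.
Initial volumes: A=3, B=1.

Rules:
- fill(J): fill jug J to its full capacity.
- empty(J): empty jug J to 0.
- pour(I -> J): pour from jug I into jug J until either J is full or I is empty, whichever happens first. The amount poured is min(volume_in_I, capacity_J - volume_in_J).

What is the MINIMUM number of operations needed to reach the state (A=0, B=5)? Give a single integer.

Answer: 4

Derivation:
BFS from (A=3, B=1). One shortest path:
  1. pour(B -> A) -> (A=4 B=0)
  2. fill(B) -> (A=4 B=9)
  3. pour(B -> A) -> (A=8 B=5)
  4. empty(A) -> (A=0 B=5)
Reached target in 4 moves.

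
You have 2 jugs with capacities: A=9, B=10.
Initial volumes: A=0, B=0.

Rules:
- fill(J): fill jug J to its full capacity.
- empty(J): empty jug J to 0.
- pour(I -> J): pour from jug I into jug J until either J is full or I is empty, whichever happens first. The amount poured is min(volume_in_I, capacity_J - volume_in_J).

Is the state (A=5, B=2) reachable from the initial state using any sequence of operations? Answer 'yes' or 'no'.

Answer: no

Derivation:
BFS explored all 38 reachable states.
Reachable set includes: (0,0), (0,1), (0,2), (0,3), (0,4), (0,5), (0,6), (0,7), (0,8), (0,9), (0,10), (1,0) ...
Target (A=5, B=2) not in reachable set → no.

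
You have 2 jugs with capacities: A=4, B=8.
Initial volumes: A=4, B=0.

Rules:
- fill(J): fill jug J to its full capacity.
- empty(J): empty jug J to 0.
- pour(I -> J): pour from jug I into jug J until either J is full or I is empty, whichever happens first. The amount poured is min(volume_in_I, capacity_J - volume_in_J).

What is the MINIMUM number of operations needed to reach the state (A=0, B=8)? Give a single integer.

Answer: 2

Derivation:
BFS from (A=4, B=0). One shortest path:
  1. empty(A) -> (A=0 B=0)
  2. fill(B) -> (A=0 B=8)
Reached target in 2 moves.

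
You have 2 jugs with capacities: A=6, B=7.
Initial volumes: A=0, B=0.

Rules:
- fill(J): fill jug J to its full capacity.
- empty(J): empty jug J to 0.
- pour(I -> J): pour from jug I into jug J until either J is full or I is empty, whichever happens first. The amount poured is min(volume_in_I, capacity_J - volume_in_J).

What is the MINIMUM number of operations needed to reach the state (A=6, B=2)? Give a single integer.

Answer: 6

Derivation:
BFS from (A=0, B=0). One shortest path:
  1. fill(B) -> (A=0 B=7)
  2. pour(B -> A) -> (A=6 B=1)
  3. empty(A) -> (A=0 B=1)
  4. pour(B -> A) -> (A=1 B=0)
  5. fill(B) -> (A=1 B=7)
  6. pour(B -> A) -> (A=6 B=2)
Reached target in 6 moves.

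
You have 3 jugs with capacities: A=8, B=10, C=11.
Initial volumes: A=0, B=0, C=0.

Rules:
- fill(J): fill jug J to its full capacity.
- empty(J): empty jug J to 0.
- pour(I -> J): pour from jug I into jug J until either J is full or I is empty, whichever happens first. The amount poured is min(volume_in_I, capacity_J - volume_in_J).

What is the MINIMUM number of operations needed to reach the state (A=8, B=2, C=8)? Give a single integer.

BFS from (A=0, B=0, C=0). One shortest path:
  1. fill(A) -> (A=8 B=0 C=0)
  2. fill(B) -> (A=8 B=10 C=0)
  3. pour(A -> C) -> (A=0 B=10 C=8)
  4. pour(B -> A) -> (A=8 B=2 C=8)
Reached target in 4 moves.

Answer: 4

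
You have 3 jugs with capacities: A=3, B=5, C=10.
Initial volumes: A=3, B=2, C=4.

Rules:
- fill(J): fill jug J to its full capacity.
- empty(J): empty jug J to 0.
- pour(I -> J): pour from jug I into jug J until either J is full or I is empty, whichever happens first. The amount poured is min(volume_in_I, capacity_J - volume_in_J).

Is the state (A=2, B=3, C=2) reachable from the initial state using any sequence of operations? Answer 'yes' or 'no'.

Answer: no

Derivation:
BFS explored all 192 reachable states.
Reachable set includes: (0,0,0), (0,0,1), (0,0,2), (0,0,3), (0,0,4), (0,0,5), (0,0,6), (0,0,7), (0,0,8), (0,0,9), (0,0,10), (0,1,0) ...
Target (A=2, B=3, C=2) not in reachable set → no.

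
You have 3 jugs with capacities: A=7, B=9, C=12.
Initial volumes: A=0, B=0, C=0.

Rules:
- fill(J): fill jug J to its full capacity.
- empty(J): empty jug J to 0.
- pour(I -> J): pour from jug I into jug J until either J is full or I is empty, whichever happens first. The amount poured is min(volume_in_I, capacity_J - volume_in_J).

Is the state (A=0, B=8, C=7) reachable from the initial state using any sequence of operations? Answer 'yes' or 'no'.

Answer: yes

Derivation:
BFS from (A=0, B=0, C=0):
  1. fill(C) -> (A=0 B=0 C=12)
  2. pour(C -> A) -> (A=7 B=0 C=5)
  3. pour(C -> B) -> (A=7 B=5 C=0)
  4. fill(C) -> (A=7 B=5 C=12)
  5. pour(C -> B) -> (A=7 B=9 C=8)
  6. empty(B) -> (A=7 B=0 C=8)
  7. pour(C -> B) -> (A=7 B=8 C=0)
  8. pour(A -> C) -> (A=0 B=8 C=7)
Target reached → yes.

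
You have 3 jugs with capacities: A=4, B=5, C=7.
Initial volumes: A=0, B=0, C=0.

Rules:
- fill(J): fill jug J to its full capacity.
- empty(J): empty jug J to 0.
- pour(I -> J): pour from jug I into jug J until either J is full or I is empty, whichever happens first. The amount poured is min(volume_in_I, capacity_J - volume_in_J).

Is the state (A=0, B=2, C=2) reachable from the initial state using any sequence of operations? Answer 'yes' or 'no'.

BFS from (A=0, B=0, C=0):
  1. fill(A) -> (A=4 B=0 C=0)
  2. fill(B) -> (A=4 B=5 C=0)
  3. pour(B -> C) -> (A=4 B=0 C=5)
  4. pour(A -> C) -> (A=2 B=0 C=7)
  5. pour(C -> B) -> (A=2 B=5 C=2)
  6. empty(B) -> (A=2 B=0 C=2)
  7. pour(A -> B) -> (A=0 B=2 C=2)
Target reached → yes.

Answer: yes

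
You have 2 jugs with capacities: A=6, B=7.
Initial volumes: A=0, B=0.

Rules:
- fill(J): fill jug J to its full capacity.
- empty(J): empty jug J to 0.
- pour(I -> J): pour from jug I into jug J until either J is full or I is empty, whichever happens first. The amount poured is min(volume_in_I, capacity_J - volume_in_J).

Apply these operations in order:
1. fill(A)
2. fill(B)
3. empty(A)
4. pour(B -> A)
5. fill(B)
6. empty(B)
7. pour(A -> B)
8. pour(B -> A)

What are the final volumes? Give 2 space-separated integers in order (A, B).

Step 1: fill(A) -> (A=6 B=0)
Step 2: fill(B) -> (A=6 B=7)
Step 3: empty(A) -> (A=0 B=7)
Step 4: pour(B -> A) -> (A=6 B=1)
Step 5: fill(B) -> (A=6 B=7)
Step 6: empty(B) -> (A=6 B=0)
Step 7: pour(A -> B) -> (A=0 B=6)
Step 8: pour(B -> A) -> (A=6 B=0)

Answer: 6 0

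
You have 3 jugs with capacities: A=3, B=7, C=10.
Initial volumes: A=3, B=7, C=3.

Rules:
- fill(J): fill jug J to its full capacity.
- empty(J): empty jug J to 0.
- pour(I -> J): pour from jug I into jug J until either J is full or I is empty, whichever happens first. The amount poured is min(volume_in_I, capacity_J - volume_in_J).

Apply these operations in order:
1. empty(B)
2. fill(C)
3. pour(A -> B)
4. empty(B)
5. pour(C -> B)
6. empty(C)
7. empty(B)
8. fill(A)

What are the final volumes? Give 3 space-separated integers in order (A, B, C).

Step 1: empty(B) -> (A=3 B=0 C=3)
Step 2: fill(C) -> (A=3 B=0 C=10)
Step 3: pour(A -> B) -> (A=0 B=3 C=10)
Step 4: empty(B) -> (A=0 B=0 C=10)
Step 5: pour(C -> B) -> (A=0 B=7 C=3)
Step 6: empty(C) -> (A=0 B=7 C=0)
Step 7: empty(B) -> (A=0 B=0 C=0)
Step 8: fill(A) -> (A=3 B=0 C=0)

Answer: 3 0 0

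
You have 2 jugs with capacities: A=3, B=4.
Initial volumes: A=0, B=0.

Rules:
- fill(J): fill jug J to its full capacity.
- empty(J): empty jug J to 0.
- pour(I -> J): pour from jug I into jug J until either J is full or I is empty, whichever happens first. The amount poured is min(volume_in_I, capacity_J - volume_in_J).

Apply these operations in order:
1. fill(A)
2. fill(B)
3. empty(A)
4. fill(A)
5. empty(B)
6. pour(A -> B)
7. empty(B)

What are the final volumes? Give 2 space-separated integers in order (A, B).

Answer: 0 0

Derivation:
Step 1: fill(A) -> (A=3 B=0)
Step 2: fill(B) -> (A=3 B=4)
Step 3: empty(A) -> (A=0 B=4)
Step 4: fill(A) -> (A=3 B=4)
Step 5: empty(B) -> (A=3 B=0)
Step 6: pour(A -> B) -> (A=0 B=3)
Step 7: empty(B) -> (A=0 B=0)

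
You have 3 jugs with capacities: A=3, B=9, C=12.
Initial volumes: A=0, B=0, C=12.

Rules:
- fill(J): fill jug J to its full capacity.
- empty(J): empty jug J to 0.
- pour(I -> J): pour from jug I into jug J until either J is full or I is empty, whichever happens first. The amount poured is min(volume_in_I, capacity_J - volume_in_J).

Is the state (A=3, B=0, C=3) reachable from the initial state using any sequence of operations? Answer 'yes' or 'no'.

BFS from (A=0, B=0, C=12):
  1. fill(A) -> (A=3 B=0 C=12)
  2. pour(C -> B) -> (A=3 B=9 C=3)
  3. empty(B) -> (A=3 B=0 C=3)
Target reached → yes.

Answer: yes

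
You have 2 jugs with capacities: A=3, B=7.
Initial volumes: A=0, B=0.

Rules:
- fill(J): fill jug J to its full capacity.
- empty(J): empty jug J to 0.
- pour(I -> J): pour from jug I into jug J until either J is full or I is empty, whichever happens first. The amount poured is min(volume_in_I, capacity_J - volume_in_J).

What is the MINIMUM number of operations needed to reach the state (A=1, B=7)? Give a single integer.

BFS from (A=0, B=0). One shortest path:
  1. fill(B) -> (A=0 B=7)
  2. pour(B -> A) -> (A=3 B=4)
  3. empty(A) -> (A=0 B=4)
  4. pour(B -> A) -> (A=3 B=1)
  5. empty(A) -> (A=0 B=1)
  6. pour(B -> A) -> (A=1 B=0)
  7. fill(B) -> (A=1 B=7)
Reached target in 7 moves.

Answer: 7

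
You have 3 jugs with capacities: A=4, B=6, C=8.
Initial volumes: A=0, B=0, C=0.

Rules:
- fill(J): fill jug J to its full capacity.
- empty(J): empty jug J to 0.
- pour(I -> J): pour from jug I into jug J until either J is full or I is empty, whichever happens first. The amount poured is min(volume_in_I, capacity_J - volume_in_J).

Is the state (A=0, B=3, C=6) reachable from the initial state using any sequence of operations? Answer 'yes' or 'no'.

BFS explored all 54 reachable states.
Reachable set includes: (0,0,0), (0,0,2), (0,0,4), (0,0,6), (0,0,8), (0,2,0), (0,2,2), (0,2,4), (0,2,6), (0,2,8), (0,4,0), (0,4,2) ...
Target (A=0, B=3, C=6) not in reachable set → no.

Answer: no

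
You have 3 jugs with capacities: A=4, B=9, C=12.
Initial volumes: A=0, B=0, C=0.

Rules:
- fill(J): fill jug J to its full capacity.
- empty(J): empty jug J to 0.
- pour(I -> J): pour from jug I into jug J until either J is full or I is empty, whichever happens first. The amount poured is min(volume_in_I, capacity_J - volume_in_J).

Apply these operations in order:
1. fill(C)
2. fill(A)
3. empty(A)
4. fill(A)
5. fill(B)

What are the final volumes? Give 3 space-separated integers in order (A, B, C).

Step 1: fill(C) -> (A=0 B=0 C=12)
Step 2: fill(A) -> (A=4 B=0 C=12)
Step 3: empty(A) -> (A=0 B=0 C=12)
Step 4: fill(A) -> (A=4 B=0 C=12)
Step 5: fill(B) -> (A=4 B=9 C=12)

Answer: 4 9 12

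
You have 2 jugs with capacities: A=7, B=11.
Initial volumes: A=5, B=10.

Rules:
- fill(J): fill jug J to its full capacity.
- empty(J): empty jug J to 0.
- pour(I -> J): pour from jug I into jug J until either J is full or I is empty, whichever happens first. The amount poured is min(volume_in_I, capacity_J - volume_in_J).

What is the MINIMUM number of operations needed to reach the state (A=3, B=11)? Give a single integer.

Answer: 5

Derivation:
BFS from (A=5, B=10). One shortest path:
  1. fill(A) -> (A=7 B=10)
  2. empty(B) -> (A=7 B=0)
  3. pour(A -> B) -> (A=0 B=7)
  4. fill(A) -> (A=7 B=7)
  5. pour(A -> B) -> (A=3 B=11)
Reached target in 5 moves.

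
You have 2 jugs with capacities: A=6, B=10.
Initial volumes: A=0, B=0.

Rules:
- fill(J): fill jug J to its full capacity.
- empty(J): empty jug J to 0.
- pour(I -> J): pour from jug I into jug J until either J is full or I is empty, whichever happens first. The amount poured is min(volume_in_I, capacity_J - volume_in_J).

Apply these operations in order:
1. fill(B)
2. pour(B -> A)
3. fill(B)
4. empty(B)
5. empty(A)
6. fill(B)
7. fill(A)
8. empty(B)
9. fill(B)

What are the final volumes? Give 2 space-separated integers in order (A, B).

Step 1: fill(B) -> (A=0 B=10)
Step 2: pour(B -> A) -> (A=6 B=4)
Step 3: fill(B) -> (A=6 B=10)
Step 4: empty(B) -> (A=6 B=0)
Step 5: empty(A) -> (A=0 B=0)
Step 6: fill(B) -> (A=0 B=10)
Step 7: fill(A) -> (A=6 B=10)
Step 8: empty(B) -> (A=6 B=0)
Step 9: fill(B) -> (A=6 B=10)

Answer: 6 10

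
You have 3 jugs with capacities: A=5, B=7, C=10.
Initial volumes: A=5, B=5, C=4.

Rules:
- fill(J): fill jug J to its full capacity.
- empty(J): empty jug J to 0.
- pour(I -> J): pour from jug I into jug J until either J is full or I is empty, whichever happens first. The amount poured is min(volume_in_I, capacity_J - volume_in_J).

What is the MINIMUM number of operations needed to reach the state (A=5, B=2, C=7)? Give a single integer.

Answer: 3

Derivation:
BFS from (A=5, B=5, C=4). One shortest path:
  1. pour(A -> B) -> (A=3 B=7 C=4)
  2. pour(A -> C) -> (A=0 B=7 C=7)
  3. pour(B -> A) -> (A=5 B=2 C=7)
Reached target in 3 moves.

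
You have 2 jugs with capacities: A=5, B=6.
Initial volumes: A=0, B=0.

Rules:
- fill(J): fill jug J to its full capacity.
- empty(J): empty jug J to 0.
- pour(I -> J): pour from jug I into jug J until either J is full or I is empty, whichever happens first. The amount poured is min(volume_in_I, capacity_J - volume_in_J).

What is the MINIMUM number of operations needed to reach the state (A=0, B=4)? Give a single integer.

Answer: 6

Derivation:
BFS from (A=0, B=0). One shortest path:
  1. fill(A) -> (A=5 B=0)
  2. pour(A -> B) -> (A=0 B=5)
  3. fill(A) -> (A=5 B=5)
  4. pour(A -> B) -> (A=4 B=6)
  5. empty(B) -> (A=4 B=0)
  6. pour(A -> B) -> (A=0 B=4)
Reached target in 6 moves.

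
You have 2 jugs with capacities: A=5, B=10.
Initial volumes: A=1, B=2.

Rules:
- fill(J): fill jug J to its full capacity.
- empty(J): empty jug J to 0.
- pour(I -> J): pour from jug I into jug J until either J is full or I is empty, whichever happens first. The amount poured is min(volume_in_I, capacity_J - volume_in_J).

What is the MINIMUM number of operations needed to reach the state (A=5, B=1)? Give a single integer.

Answer: 3

Derivation:
BFS from (A=1, B=2). One shortest path:
  1. empty(B) -> (A=1 B=0)
  2. pour(A -> B) -> (A=0 B=1)
  3. fill(A) -> (A=5 B=1)
Reached target in 3 moves.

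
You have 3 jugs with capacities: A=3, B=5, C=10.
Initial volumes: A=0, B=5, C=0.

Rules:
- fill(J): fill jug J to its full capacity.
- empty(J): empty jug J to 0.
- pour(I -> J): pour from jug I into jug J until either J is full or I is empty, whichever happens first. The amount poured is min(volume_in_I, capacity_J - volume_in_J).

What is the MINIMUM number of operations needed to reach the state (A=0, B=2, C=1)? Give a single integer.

BFS from (A=0, B=5, C=0). One shortest path:
  1. fill(A) -> (A=3 B=5 C=0)
  2. empty(B) -> (A=3 B=0 C=0)
  3. pour(A -> B) -> (A=0 B=3 C=0)
  4. fill(A) -> (A=3 B=3 C=0)
  5. pour(A -> B) -> (A=1 B=5 C=0)
  6. pour(A -> C) -> (A=0 B=5 C=1)
  7. pour(B -> A) -> (A=3 B=2 C=1)
  8. empty(A) -> (A=0 B=2 C=1)
Reached target in 8 moves.

Answer: 8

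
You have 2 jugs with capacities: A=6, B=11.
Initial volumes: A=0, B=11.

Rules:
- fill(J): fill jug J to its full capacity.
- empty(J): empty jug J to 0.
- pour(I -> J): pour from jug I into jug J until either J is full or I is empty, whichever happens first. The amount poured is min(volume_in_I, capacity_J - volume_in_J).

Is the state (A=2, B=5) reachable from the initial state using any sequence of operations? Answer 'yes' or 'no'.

Answer: no

Derivation:
BFS explored all 34 reachable states.
Reachable set includes: (0,0), (0,1), (0,2), (0,3), (0,4), (0,5), (0,6), (0,7), (0,8), (0,9), (0,10), (0,11) ...
Target (A=2, B=5) not in reachable set → no.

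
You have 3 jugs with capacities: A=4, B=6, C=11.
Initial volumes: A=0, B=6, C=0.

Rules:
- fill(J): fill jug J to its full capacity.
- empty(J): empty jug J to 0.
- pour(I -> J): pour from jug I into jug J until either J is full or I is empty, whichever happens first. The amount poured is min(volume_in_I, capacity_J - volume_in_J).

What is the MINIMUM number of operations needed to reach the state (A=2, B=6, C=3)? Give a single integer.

Answer: 6

Derivation:
BFS from (A=0, B=6, C=0). One shortest path:
  1. empty(B) -> (A=0 B=0 C=0)
  2. fill(C) -> (A=0 B=0 C=11)
  3. pour(C -> A) -> (A=4 B=0 C=7)
  4. pour(A -> B) -> (A=0 B=4 C=7)
  5. pour(C -> A) -> (A=4 B=4 C=3)
  6. pour(A -> B) -> (A=2 B=6 C=3)
Reached target in 6 moves.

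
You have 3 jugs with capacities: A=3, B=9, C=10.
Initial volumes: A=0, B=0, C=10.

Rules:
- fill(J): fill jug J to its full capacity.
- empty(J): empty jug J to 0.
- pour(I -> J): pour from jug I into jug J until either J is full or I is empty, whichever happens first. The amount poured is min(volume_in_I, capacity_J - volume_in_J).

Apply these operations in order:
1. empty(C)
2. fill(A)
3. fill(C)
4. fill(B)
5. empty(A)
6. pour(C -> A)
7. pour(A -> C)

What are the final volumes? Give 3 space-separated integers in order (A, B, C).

Answer: 0 9 10

Derivation:
Step 1: empty(C) -> (A=0 B=0 C=0)
Step 2: fill(A) -> (A=3 B=0 C=0)
Step 3: fill(C) -> (A=3 B=0 C=10)
Step 4: fill(B) -> (A=3 B=9 C=10)
Step 5: empty(A) -> (A=0 B=9 C=10)
Step 6: pour(C -> A) -> (A=3 B=9 C=7)
Step 7: pour(A -> C) -> (A=0 B=9 C=10)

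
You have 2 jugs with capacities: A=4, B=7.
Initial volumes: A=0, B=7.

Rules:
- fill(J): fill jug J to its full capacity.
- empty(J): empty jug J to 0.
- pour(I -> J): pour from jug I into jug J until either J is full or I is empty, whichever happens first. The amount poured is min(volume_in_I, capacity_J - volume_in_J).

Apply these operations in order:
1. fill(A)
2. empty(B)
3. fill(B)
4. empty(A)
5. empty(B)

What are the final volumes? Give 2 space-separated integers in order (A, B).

Answer: 0 0

Derivation:
Step 1: fill(A) -> (A=4 B=7)
Step 2: empty(B) -> (A=4 B=0)
Step 3: fill(B) -> (A=4 B=7)
Step 4: empty(A) -> (A=0 B=7)
Step 5: empty(B) -> (A=0 B=0)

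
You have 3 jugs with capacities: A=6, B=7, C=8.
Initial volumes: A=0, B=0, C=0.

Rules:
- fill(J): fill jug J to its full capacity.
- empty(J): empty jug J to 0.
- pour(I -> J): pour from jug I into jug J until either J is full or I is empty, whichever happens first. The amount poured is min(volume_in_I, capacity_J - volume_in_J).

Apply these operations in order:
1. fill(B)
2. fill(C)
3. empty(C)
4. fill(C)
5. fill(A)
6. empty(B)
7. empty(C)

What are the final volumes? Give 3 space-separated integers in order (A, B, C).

Answer: 6 0 0

Derivation:
Step 1: fill(B) -> (A=0 B=7 C=0)
Step 2: fill(C) -> (A=0 B=7 C=8)
Step 3: empty(C) -> (A=0 B=7 C=0)
Step 4: fill(C) -> (A=0 B=7 C=8)
Step 5: fill(A) -> (A=6 B=7 C=8)
Step 6: empty(B) -> (A=6 B=0 C=8)
Step 7: empty(C) -> (A=6 B=0 C=0)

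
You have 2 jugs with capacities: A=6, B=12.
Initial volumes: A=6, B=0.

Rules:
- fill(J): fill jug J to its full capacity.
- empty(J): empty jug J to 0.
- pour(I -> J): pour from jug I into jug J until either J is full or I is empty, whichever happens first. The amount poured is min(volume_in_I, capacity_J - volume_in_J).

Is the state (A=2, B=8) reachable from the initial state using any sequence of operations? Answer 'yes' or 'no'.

Answer: no

Derivation:
BFS explored all 6 reachable states.
Reachable set includes: (0,0), (0,6), (0,12), (6,0), (6,6), (6,12)
Target (A=2, B=8) not in reachable set → no.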